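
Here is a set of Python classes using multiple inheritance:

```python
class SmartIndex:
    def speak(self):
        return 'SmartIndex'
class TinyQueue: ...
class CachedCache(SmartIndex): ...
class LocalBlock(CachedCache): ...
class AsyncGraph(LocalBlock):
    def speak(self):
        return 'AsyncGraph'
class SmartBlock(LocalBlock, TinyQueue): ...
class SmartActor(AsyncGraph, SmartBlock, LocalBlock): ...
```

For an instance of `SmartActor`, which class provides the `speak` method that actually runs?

L[SmartActor] = SmartActor + merge(L[AsyncGraph], L[SmartBlock], L[LocalBlock], [AsyncGraph SmartBlock LocalBlock])
  take AsyncGraph:  [AsyncGraph LocalBlock CachedCache SmartIndex object] + [SmartBlock LocalBlock CachedCache SmartIndex TinyQueue object] + [LocalBlock CachedCache SmartIndex object] + [AsyncGraph SmartBlock LocalBlock]
  take SmartBlock:  [LocalBlock CachedCache SmartIndex object] + [SmartBlock LocalBlock CachedCache SmartIndex TinyQueue object] + [LocalBlock CachedCache SmartIndex object] + [SmartBlock LocalBlock]
  take LocalBlock:  [LocalBlock CachedCache SmartIndex object] + [LocalBlock CachedCache SmartIndex TinyQueue object] + [LocalBlock CachedCache SmartIndex object] + [LocalBlock]
  take CachedCache:  [CachedCache SmartIndex object] + [CachedCache SmartIndex TinyQueue object] + [CachedCache SmartIndex object]
  take SmartIndex:  [SmartIndex object] + [SmartIndex TinyQueue object] + [SmartIndex object]
  take TinyQueue:  [object] + [TinyQueue object] + [object]
  take object:  [object] + [object] + [object]
MRO: SmartActor AsyncGraph SmartBlock LocalBlock CachedCache SmartIndex TinyQueue object
speak is defined in: AsyncGraph, SmartIndex. First along the MRO is AsyncGraph.

AsyncGraph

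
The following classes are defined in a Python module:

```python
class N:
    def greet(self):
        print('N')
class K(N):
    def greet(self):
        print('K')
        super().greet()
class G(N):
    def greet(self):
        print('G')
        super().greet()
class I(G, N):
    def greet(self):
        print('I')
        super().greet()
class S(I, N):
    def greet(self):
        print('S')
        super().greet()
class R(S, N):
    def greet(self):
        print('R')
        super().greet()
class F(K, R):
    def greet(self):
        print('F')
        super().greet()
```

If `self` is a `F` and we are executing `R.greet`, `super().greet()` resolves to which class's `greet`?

L[F] = F + merge(L[K], L[R], [K R])
  take K:  [K N object] + [R S I G N object] + [K R]
  take R:  [N object] + [R S I G N object] + [R]
  take S:  [N object] + [S I G N object]
  take I:  [N object] + [I G N object]
  take G:  [N object] + [G N object]
  take N:  [N object] + [N object]
  take object:  [object] + [object]
MRO: F K R S I G N object
super() in R.greet on a F instance goes to the class after R in F's MRO: S.

S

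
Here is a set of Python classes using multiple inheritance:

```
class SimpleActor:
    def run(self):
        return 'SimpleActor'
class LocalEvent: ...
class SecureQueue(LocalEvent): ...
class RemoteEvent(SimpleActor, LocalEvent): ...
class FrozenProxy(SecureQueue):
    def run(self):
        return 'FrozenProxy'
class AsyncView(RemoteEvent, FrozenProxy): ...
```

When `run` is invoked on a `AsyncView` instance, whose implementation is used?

SimpleActor

L[AsyncView] = AsyncView + merge(L[RemoteEvent], L[FrozenProxy], [RemoteEvent FrozenProxy])
  take RemoteEvent:  [RemoteEvent SimpleActor LocalEvent object] + [FrozenProxy SecureQueue LocalEvent object] + [RemoteEvent FrozenProxy]
  take SimpleActor:  [SimpleActor LocalEvent object] + [FrozenProxy SecureQueue LocalEvent object] + [FrozenProxy]
  take FrozenProxy:  [LocalEvent object] + [FrozenProxy SecureQueue LocalEvent object] + [FrozenProxy]
  take SecureQueue:  [LocalEvent object] + [SecureQueue LocalEvent object]
  take LocalEvent:  [LocalEvent object] + [LocalEvent object]
  take object:  [object] + [object]
MRO: AsyncView RemoteEvent SimpleActor FrozenProxy SecureQueue LocalEvent object
run is defined in: FrozenProxy, SimpleActor. First along the MRO is SimpleActor.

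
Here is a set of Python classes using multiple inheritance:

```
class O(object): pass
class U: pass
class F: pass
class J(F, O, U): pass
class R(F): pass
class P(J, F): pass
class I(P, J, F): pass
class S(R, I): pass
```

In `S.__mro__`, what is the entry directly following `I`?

P

L[S] = S + merge(L[R], L[I], [R I])
  take R:  [R F object] + [I P J F O U object] + [R I]
  take I:  [F object] + [I P J F O U object] + [I]
  take P:  [F object] + [P J F O U object]
  take J:  [F object] + [J F O U object]
  take F:  [F object] + [F O U object]
  take O:  [object] + [O U object]
  take U:  [object] + [U object]
  take object:  [object] + [object]
MRO: S R I P J F O U object
I is at position 2; next is P.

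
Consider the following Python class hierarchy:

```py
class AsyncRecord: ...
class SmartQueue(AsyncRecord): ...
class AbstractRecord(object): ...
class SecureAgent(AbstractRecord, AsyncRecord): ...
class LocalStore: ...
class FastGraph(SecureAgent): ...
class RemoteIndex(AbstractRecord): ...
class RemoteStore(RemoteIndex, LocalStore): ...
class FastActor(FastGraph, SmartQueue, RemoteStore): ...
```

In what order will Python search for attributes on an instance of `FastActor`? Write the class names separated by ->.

L[FastActor] = FastActor + merge(L[FastGraph], L[SmartQueue], L[RemoteStore], [FastGraph SmartQueue RemoteStore])
  take FastGraph:  [FastGraph SecureAgent AbstractRecord AsyncRecord object] + [SmartQueue AsyncRecord object] + [RemoteStore RemoteIndex AbstractRecord LocalStore object] + [FastGraph SmartQueue RemoteStore]
  take SecureAgent:  [SecureAgent AbstractRecord AsyncRecord object] + [SmartQueue AsyncRecord object] + [RemoteStore RemoteIndex AbstractRecord LocalStore object] + [SmartQueue RemoteStore]
  take SmartQueue:  [AbstractRecord AsyncRecord object] + [SmartQueue AsyncRecord object] + [RemoteStore RemoteIndex AbstractRecord LocalStore object] + [SmartQueue RemoteStore]
  take RemoteStore:  [AbstractRecord AsyncRecord object] + [AsyncRecord object] + [RemoteStore RemoteIndex AbstractRecord LocalStore object] + [RemoteStore]
  take RemoteIndex:  [AbstractRecord AsyncRecord object] + [AsyncRecord object] + [RemoteIndex AbstractRecord LocalStore object]
  take AbstractRecord:  [AbstractRecord AsyncRecord object] + [AsyncRecord object] + [AbstractRecord LocalStore object]
  take AsyncRecord:  [AsyncRecord object] + [AsyncRecord object] + [LocalStore object]
  take LocalStore:  [object] + [object] + [LocalStore object]
  take object:  [object] + [object] + [object]

FastActor -> FastGraph -> SecureAgent -> SmartQueue -> RemoteStore -> RemoteIndex -> AbstractRecord -> AsyncRecord -> LocalStore -> object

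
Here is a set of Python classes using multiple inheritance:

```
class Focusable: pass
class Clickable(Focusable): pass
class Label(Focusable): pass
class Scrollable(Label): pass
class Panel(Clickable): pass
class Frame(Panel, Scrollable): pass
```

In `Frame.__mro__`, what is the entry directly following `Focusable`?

object

L[Frame] = Frame + merge(L[Panel], L[Scrollable], [Panel Scrollable])
  take Panel:  [Panel Clickable Focusable object] + [Scrollable Label Focusable object] + [Panel Scrollable]
  take Clickable:  [Clickable Focusable object] + [Scrollable Label Focusable object] + [Scrollable]
  take Scrollable:  [Focusable object] + [Scrollable Label Focusable object] + [Scrollable]
  take Label:  [Focusable object] + [Label Focusable object]
  take Focusable:  [Focusable object] + [Focusable object]
  take object:  [object] + [object]
MRO: Frame Panel Clickable Scrollable Label Focusable object
Focusable is at position 5; next is object.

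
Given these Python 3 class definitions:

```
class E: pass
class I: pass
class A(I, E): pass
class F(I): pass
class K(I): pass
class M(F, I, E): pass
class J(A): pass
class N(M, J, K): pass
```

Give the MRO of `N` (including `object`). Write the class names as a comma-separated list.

L[N] = N + merge(L[M], L[J], L[K], [M J K])
  take M:  [M F I E object] + [J A I E object] + [K I object] + [M J K]
  take F:  [F I E object] + [J A I E object] + [K I object] + [J K]
  take J:  [I E object] + [J A I E object] + [K I object] + [J K]
  take A:  [I E object] + [A I E object] + [K I object] + [K]
  take K:  [I E object] + [I E object] + [K I object] + [K]
  take I:  [I E object] + [I E object] + [I object]
  take E:  [E object] + [E object] + [object]
  take object:  [object] + [object] + [object]

N, M, F, J, A, K, I, E, object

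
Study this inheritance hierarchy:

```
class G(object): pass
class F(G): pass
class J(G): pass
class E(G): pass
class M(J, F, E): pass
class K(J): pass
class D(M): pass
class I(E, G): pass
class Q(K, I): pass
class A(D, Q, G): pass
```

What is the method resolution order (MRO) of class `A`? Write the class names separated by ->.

L[A] = A + merge(L[D], L[Q], L[G], [D Q G])
  take D:  [D M J F E G object] + [Q K J I E G object] + [G object] + [D Q G]
  take M:  [M J F E G object] + [Q K J I E G object] + [G object] + [Q G]
  take Q:  [J F E G object] + [Q K J I E G object] + [G object] + [Q G]
  take K:  [J F E G object] + [K J I E G object] + [G object] + [G]
  take J:  [J F E G object] + [J I E G object] + [G object] + [G]
  take F:  [F E G object] + [I E G object] + [G object] + [G]
  take I:  [E G object] + [I E G object] + [G object] + [G]
  take E:  [E G object] + [E G object] + [G object] + [G]
  take G:  [G object] + [G object] + [G object] + [G]
  take object:  [object] + [object] + [object]

A -> D -> M -> Q -> K -> J -> F -> I -> E -> G -> object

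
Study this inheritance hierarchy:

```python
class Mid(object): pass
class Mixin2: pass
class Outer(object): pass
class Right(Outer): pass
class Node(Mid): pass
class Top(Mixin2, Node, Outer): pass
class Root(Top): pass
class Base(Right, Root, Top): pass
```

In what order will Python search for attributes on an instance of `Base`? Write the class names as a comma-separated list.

Base, Right, Root, Top, Mixin2, Node, Mid, Outer, object

L[Base] = Base + merge(L[Right], L[Root], L[Top], [Right Root Top])
  take Right:  [Right Outer object] + [Root Top Mixin2 Node Mid Outer object] + [Top Mixin2 Node Mid Outer object] + [Right Root Top]
  take Root:  [Outer object] + [Root Top Mixin2 Node Mid Outer object] + [Top Mixin2 Node Mid Outer object] + [Root Top]
  take Top:  [Outer object] + [Top Mixin2 Node Mid Outer object] + [Top Mixin2 Node Mid Outer object] + [Top]
  take Mixin2:  [Outer object] + [Mixin2 Node Mid Outer object] + [Mixin2 Node Mid Outer object]
  take Node:  [Outer object] + [Node Mid Outer object] + [Node Mid Outer object]
  take Mid:  [Outer object] + [Mid Outer object] + [Mid Outer object]
  take Outer:  [Outer object] + [Outer object] + [Outer object]
  take object:  [object] + [object] + [object]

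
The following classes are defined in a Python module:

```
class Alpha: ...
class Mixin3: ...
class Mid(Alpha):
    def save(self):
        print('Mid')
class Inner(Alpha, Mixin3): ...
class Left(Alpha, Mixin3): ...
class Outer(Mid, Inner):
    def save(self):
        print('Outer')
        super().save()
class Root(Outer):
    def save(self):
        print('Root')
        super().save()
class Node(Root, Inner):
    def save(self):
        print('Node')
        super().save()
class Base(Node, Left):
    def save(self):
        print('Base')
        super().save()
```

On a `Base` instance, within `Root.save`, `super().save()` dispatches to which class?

Outer

L[Base] = Base + merge(L[Node], L[Left], [Node Left])
  take Node:  [Node Root Outer Mid Inner Alpha Mixin3 object] + [Left Alpha Mixin3 object] + [Node Left]
  take Root:  [Root Outer Mid Inner Alpha Mixin3 object] + [Left Alpha Mixin3 object] + [Left]
  take Outer:  [Outer Mid Inner Alpha Mixin3 object] + [Left Alpha Mixin3 object] + [Left]
  take Mid:  [Mid Inner Alpha Mixin3 object] + [Left Alpha Mixin3 object] + [Left]
  take Inner:  [Inner Alpha Mixin3 object] + [Left Alpha Mixin3 object] + [Left]
  take Left:  [Alpha Mixin3 object] + [Left Alpha Mixin3 object] + [Left]
  take Alpha:  [Alpha Mixin3 object] + [Alpha Mixin3 object]
  take Mixin3:  [Mixin3 object] + [Mixin3 object]
  take object:  [object] + [object]
MRO: Base Node Root Outer Mid Inner Left Alpha Mixin3 object
super() in Root.save on a Base instance goes to the class after Root in Base's MRO: Outer.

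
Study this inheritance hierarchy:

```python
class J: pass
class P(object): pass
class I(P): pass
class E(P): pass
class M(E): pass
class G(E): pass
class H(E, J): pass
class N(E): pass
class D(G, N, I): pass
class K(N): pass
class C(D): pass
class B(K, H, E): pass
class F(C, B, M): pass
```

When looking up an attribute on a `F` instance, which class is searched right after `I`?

L[F] = F + merge(L[C], L[B], L[M], [C B M])
  take C:  [C D G N E I P object] + [B K N H E P J object] + [M E P object] + [C B M]
  take D:  [D G N E I P object] + [B K N H E P J object] + [M E P object] + [B M]
  take G:  [G N E I P object] + [B K N H E P J object] + [M E P object] + [B M]
  take B:  [N E I P object] + [B K N H E P J object] + [M E P object] + [B M]
  take K:  [N E I P object] + [K N H E P J object] + [M E P object] + [M]
  take N:  [N E I P object] + [N H E P J object] + [M E P object] + [M]
  take H:  [E I P object] + [H E P J object] + [M E P object] + [M]
  take M:  [E I P object] + [E P J object] + [M E P object] + [M]
  take E:  [E I P object] + [E P J object] + [E P object]
  take I:  [I P object] + [P J object] + [P object]
  take P:  [P object] + [P J object] + [P object]
  take J:  [object] + [J object] + [object]
  take object:  [object] + [object] + [object]
MRO: F C D G B K N H M E I P J object
I is at position 10; next is P.

P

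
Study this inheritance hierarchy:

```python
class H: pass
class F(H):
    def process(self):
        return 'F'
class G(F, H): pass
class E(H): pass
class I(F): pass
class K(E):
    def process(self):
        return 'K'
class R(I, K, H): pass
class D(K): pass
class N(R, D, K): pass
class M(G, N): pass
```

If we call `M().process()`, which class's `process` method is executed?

L[M] = M + merge(L[G], L[N], [G N])
  take G:  [G F H object] + [N R I F D K E H object] + [G N]
  take N:  [F H object] + [N R I F D K E H object] + [N]
  take R:  [F H object] + [R I F D K E H object]
  take I:  [F H object] + [I F D K E H object]
  take F:  [F H object] + [F D K E H object]
  take D:  [H object] + [D K E H object]
  take K:  [H object] + [K E H object]
  take E:  [H object] + [E H object]
  take H:  [H object] + [H object]
  take object:  [object] + [object]
MRO: M G N R I F D K E H object
process is defined in: F, K. First along the MRO is F.

F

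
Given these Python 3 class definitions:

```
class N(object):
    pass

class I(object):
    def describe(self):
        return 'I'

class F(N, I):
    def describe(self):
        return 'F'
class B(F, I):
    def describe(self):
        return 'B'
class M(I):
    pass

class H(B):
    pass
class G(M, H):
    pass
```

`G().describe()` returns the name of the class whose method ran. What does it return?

L[G] = G + merge(L[M], L[H], [M H])
  take M:  [M I object] + [H B F N I object] + [M H]
  take H:  [I object] + [H B F N I object] + [H]
  take B:  [I object] + [B F N I object]
  take F:  [I object] + [F N I object]
  take N:  [I object] + [N I object]
  take I:  [I object] + [I object]
  take object:  [object] + [object]
MRO: G M H B F N I object
describe is defined in: B, F, I. First along the MRO is B.

B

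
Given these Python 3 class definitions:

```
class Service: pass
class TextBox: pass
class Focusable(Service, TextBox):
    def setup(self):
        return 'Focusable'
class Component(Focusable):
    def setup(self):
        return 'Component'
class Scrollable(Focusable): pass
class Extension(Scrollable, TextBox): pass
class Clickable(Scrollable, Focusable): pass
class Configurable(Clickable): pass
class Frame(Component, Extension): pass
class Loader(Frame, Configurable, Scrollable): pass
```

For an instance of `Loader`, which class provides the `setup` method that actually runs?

L[Loader] = Loader + merge(L[Frame], L[Configurable], L[Scrollable], [Frame Configurable Scrollable])
  take Frame:  [Frame Component Extension Scrollable Focusable Service TextBox object] + [Configurable Clickable Scrollable Focusable Service TextBox object] + [Scrollable Focusable Service TextBox object] + [Frame Configurable Scrollable]
  take Component:  [Component Extension Scrollable Focusable Service TextBox object] + [Configurable Clickable Scrollable Focusable Service TextBox object] + [Scrollable Focusable Service TextBox object] + [Configurable Scrollable]
  take Extension:  [Extension Scrollable Focusable Service TextBox object] + [Configurable Clickable Scrollable Focusable Service TextBox object] + [Scrollable Focusable Service TextBox object] + [Configurable Scrollable]
  take Configurable:  [Scrollable Focusable Service TextBox object] + [Configurable Clickable Scrollable Focusable Service TextBox object] + [Scrollable Focusable Service TextBox object] + [Configurable Scrollable]
  take Clickable:  [Scrollable Focusable Service TextBox object] + [Clickable Scrollable Focusable Service TextBox object] + [Scrollable Focusable Service TextBox object] + [Scrollable]
  take Scrollable:  [Scrollable Focusable Service TextBox object] + [Scrollable Focusable Service TextBox object] + [Scrollable Focusable Service TextBox object] + [Scrollable]
  take Focusable:  [Focusable Service TextBox object] + [Focusable Service TextBox object] + [Focusable Service TextBox object]
  take Service:  [Service TextBox object] + [Service TextBox object] + [Service TextBox object]
  take TextBox:  [TextBox object] + [TextBox object] + [TextBox object]
  take object:  [object] + [object] + [object]
MRO: Loader Frame Component Extension Configurable Clickable Scrollable Focusable Service TextBox object
setup is defined in: Component, Focusable. First along the MRO is Component.

Component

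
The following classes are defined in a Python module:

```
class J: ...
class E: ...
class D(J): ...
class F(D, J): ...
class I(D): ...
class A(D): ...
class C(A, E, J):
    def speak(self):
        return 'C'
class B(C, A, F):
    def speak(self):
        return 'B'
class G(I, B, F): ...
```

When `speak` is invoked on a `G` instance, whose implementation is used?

L[G] = G + merge(L[I], L[B], L[F], [I B F])
  take I:  [I D J object] + [B C A F D E J object] + [F D J object] + [I B F]
  take B:  [D J object] + [B C A F D E J object] + [F D J object] + [B F]
  take C:  [D J object] + [C A F D E J object] + [F D J object] + [F]
  take A:  [D J object] + [A F D E J object] + [F D J object] + [F]
  take F:  [D J object] + [F D E J object] + [F D J object] + [F]
  take D:  [D J object] + [D E J object] + [D J object]
  take E:  [J object] + [E J object] + [J object]
  take J:  [J object] + [J object] + [J object]
  take object:  [object] + [object] + [object]
MRO: G I B C A F D E J object
speak is defined in: B, C. First along the MRO is B.

B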